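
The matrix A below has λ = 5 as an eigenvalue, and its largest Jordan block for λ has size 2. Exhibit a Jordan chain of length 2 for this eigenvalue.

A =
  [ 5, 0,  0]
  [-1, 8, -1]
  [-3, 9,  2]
A Jordan chain for λ = 5 of length 2:
v_1 = (0, -1, -3)ᵀ
v_2 = (1, 0, 0)ᵀ

Let N = A − (5)·I. We want v_2 with N^2 v_2 = 0 but N^1 v_2 ≠ 0; then v_{j-1} := N · v_j for j = 2, …, 2.

Pick v_2 = (1, 0, 0)ᵀ.
Then v_1 = N · v_2 = (0, -1, -3)ᵀ.

Sanity check: (A − (5)·I) v_1 = (0, 0, 0)ᵀ = 0. ✓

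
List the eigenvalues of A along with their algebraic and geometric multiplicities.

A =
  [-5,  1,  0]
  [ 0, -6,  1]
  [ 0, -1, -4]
λ = -5: alg = 3, geom = 1

Step 1 — factor the characteristic polynomial to read off the algebraic multiplicities:
  χ_A(x) = (x + 5)^3

Step 2 — compute geometric multiplicities via the rank-nullity identity g(λ) = n − rank(A − λI):
  rank(A − (-5)·I) = 2, so dim ker(A − (-5)·I) = n − 2 = 1

Summary:
  λ = -5: algebraic multiplicity = 3, geometric multiplicity = 1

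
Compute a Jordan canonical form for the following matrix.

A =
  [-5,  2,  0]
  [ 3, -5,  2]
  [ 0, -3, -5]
J_3(-5)

The characteristic polynomial is
  det(x·I − A) = x^3 + 15*x^2 + 75*x + 125 = (x + 5)^3

Eigenvalues and multiplicities (the geometric multiplicity of λ is n − rank(A − λI), which equals the number of Jordan blocks for λ):
  λ = -5: algebraic multiplicity = 3, geometric multiplicity = 1

Determining the block sizes for each eigenvalue:
  λ = -5: one block (gm = 1), so the single block has size am = 3 → block sizes [3]

Assembling the blocks gives a Jordan form
J =
  [-5,  1,  0]
  [ 0, -5,  1]
  [ 0,  0, -5]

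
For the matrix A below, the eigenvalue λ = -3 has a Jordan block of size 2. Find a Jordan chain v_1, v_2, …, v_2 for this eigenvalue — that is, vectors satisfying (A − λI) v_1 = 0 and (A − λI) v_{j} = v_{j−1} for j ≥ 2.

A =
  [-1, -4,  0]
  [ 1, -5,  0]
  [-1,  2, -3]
A Jordan chain for λ = -3 of length 2:
v_1 = (2, 1, -1)ᵀ
v_2 = (1, 0, 0)ᵀ

Let N = A − (-3)·I. We want v_2 with N^2 v_2 = 0 but N^1 v_2 ≠ 0; then v_{j-1} := N · v_j for j = 2, …, 2.

Pick v_2 = (1, 0, 0)ᵀ.
Then v_1 = N · v_2 = (2, 1, -1)ᵀ.

Sanity check: (A − (-3)·I) v_1 = (0, 0, 0)ᵀ = 0. ✓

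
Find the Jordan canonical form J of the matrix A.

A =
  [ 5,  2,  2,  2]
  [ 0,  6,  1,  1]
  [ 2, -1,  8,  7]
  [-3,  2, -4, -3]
J_1(1) ⊕ J_3(5)

The characteristic polynomial is
  det(x·I − A) = x^4 - 16*x^3 + 90*x^2 - 200*x + 125 = (x - 5)^3*(x - 1)

Eigenvalues and multiplicities (the geometric multiplicity of λ is n − rank(A − λI), which equals the number of Jordan blocks for λ):
  λ = 1: algebraic multiplicity = 1, geometric multiplicity = 1
  λ = 5: algebraic multiplicity = 3, geometric multiplicity = 1

Determining the block sizes for each eigenvalue:
  λ = 1: one block (gm = 1), so the single block has size am = 1 → block sizes [1]
  λ = 5: one block (gm = 1), so the single block has size am = 3 → block sizes [3]

Assembling the blocks gives a Jordan form
J =
  [1, 0, 0, 0]
  [0, 5, 1, 0]
  [0, 0, 5, 1]
  [0, 0, 0, 5]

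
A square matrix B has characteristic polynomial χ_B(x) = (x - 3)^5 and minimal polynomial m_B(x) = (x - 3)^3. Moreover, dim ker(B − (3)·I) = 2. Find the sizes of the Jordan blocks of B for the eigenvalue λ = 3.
Block sizes for λ = 3: [3, 2]

Step 1 — from the characteristic polynomial, algebraic multiplicity of λ = 3 is 5. From dim ker(B − (3)·I) = 2, there are exactly 2 Jordan blocks for λ = 3.
Step 2 — from the minimal polynomial, the factor (x − 3)^3 tells us the largest block for λ = 3 has size 3.
Step 3 — with total size 5, 2 blocks, and largest block 3, the block sizes (in nonincreasing order) are [3, 2].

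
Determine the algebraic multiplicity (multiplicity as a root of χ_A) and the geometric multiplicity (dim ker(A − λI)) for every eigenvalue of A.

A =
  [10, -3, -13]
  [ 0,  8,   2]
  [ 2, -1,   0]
λ = 6: alg = 3, geom = 1

Step 1 — factor the characteristic polynomial to read off the algebraic multiplicities:
  χ_A(x) = (x - 6)^3

Step 2 — compute geometric multiplicities via the rank-nullity identity g(λ) = n − rank(A − λI):
  rank(A − (6)·I) = 2, so dim ker(A − (6)·I) = n − 2 = 1

Summary:
  λ = 6: algebraic multiplicity = 3, geometric multiplicity = 1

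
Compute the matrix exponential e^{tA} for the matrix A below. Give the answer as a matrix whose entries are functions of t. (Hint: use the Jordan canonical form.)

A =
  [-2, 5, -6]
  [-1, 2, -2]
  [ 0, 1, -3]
e^{tA} =
  [-2*t^2*exp(-t) - t*exp(-t) + exp(-t), 2*t^2*exp(-t) + 5*t*exp(-t), 4*t^2*exp(-t) - 6*t*exp(-t)]
  [-t^2*exp(-t) - t*exp(-t), t^2*exp(-t) + 3*t*exp(-t) + exp(-t), 2*t^2*exp(-t) - 2*t*exp(-t)]
  [-t^2*exp(-t)/2, t^2*exp(-t)/2 + t*exp(-t), t^2*exp(-t) - 2*t*exp(-t) + exp(-t)]

Strategy: write A = P · J · P⁻¹ where J is a Jordan canonical form, so e^{tA} = P · e^{tJ} · P⁻¹, and e^{tJ} can be computed block-by-block.

A has Jordan form
J =
  [-1,  1,  0]
  [ 0, -1,  1]
  [ 0,  0, -1]
(up to reordering of blocks).

Per-block formulas:
  For a 3×3 Jordan block J_3(-1): exp(t · J_3(-1)) = e^(-1t)·(I + t·N + (t^2/2)·N^2), where N is the 3×3 nilpotent shift.

After assembling e^{tJ} and conjugating by P, we get:

e^{tA} =
  [-2*t^2*exp(-t) - t*exp(-t) + exp(-t), 2*t^2*exp(-t) + 5*t*exp(-t), 4*t^2*exp(-t) - 6*t*exp(-t)]
  [-t^2*exp(-t) - t*exp(-t), t^2*exp(-t) + 3*t*exp(-t) + exp(-t), 2*t^2*exp(-t) - 2*t*exp(-t)]
  [-t^2*exp(-t)/2, t^2*exp(-t)/2 + t*exp(-t), t^2*exp(-t) - 2*t*exp(-t) + exp(-t)]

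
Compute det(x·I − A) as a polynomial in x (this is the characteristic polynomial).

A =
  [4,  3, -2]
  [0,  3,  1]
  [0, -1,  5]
x^3 - 12*x^2 + 48*x - 64

Expanding det(x·I − A) (e.g. by cofactor expansion or by noting that A is similar to its Jordan form J, which has the same characteristic polynomial as A) gives
  χ_A(x) = x^3 - 12*x^2 + 48*x - 64
which factors as (x - 4)^3. The eigenvalues (with algebraic multiplicities) are λ = 4 with multiplicity 3.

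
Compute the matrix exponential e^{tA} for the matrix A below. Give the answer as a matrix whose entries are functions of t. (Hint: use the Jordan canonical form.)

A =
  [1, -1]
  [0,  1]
e^{tA} =
  [exp(t), -t*exp(t)]
  [0, exp(t)]

Strategy: write A = P · J · P⁻¹ where J is a Jordan canonical form, so e^{tA} = P · e^{tJ} · P⁻¹, and e^{tJ} can be computed block-by-block.

A has Jordan form
J =
  [1, 1]
  [0, 1]
(up to reordering of blocks).

Per-block formulas:
  For a 2×2 Jordan block J_2(1): exp(t · J_2(1)) = e^(1t)·(I + t·N), where N is the 2×2 nilpotent shift.

After assembling e^{tJ} and conjugating by P, we get:

e^{tA} =
  [exp(t), -t*exp(t)]
  [0, exp(t)]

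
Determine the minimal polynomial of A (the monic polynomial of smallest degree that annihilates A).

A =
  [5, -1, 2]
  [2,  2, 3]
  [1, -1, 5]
x^3 - 12*x^2 + 48*x - 64

The characteristic polynomial is χ_A(x) = (x - 4)^3, so the eigenvalues are known. The minimal polynomial is
  m_A(x) = Π_λ (x − λ)^{k_λ}
where k_λ is the size of the *largest* Jordan block for λ (equivalently, the smallest k with (A − λI)^k v = 0 for every generalised eigenvector v of λ).

  λ = 4: largest Jordan block has size 3, contributing (x − 4)^3

So m_A(x) = (x - 4)^3 = x^3 - 12*x^2 + 48*x - 64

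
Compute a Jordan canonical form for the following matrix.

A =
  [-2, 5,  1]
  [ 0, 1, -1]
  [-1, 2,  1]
J_3(0)

The characteristic polynomial is
  det(x·I − A) = x^3

Eigenvalues and multiplicities (the geometric multiplicity of λ is n − rank(A − λI), which equals the number of Jordan blocks for λ):
  λ = 0: algebraic multiplicity = 3, geometric multiplicity = 1

Determining the block sizes for each eigenvalue:
  λ = 0: one block (gm = 1), so the single block has size am = 3 → block sizes [3]

Assembling the blocks gives a Jordan form
J =
  [0, 1, 0]
  [0, 0, 1]
  [0, 0, 0]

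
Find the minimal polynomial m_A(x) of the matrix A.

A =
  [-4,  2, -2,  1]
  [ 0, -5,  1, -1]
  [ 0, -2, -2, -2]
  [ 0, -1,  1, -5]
x^3 + 12*x^2 + 48*x + 64

The characteristic polynomial is χ_A(x) = (x + 4)^4, so the eigenvalues are known. The minimal polynomial is
  m_A(x) = Π_λ (x − λ)^{k_λ}
where k_λ is the size of the *largest* Jordan block for λ (equivalently, the smallest k with (A − λI)^k v = 0 for every generalised eigenvector v of λ).

  λ = -4: largest Jordan block has size 3, contributing (x + 4)^3

So m_A(x) = (x + 4)^3 = x^3 + 12*x^2 + 48*x + 64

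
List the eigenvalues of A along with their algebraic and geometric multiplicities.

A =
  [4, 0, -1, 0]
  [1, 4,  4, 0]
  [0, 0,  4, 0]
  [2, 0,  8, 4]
λ = 4: alg = 4, geom = 2

Step 1 — factor the characteristic polynomial to read off the algebraic multiplicities:
  χ_A(x) = (x - 4)^4

Step 2 — compute geometric multiplicities via the rank-nullity identity g(λ) = n − rank(A − λI):
  rank(A − (4)·I) = 2, so dim ker(A − (4)·I) = n − 2 = 2

Summary:
  λ = 4: algebraic multiplicity = 4, geometric multiplicity = 2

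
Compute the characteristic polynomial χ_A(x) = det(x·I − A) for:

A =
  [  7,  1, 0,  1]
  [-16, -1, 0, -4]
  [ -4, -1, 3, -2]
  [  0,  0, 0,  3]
x^4 - 12*x^3 + 54*x^2 - 108*x + 81

Expanding det(x·I − A) (e.g. by cofactor expansion or by noting that A is similar to its Jordan form J, which has the same characteristic polynomial as A) gives
  χ_A(x) = x^4 - 12*x^3 + 54*x^2 - 108*x + 81
which factors as (x - 3)^4. The eigenvalues (with algebraic multiplicities) are λ = 3 with multiplicity 4.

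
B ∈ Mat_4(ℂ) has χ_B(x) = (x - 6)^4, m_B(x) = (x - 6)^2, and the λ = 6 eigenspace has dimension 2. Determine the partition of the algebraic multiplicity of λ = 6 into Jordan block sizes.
Block sizes for λ = 6: [2, 2]

Step 1 — from the characteristic polynomial, algebraic multiplicity of λ = 6 is 4. From dim ker(B − (6)·I) = 2, there are exactly 2 Jordan blocks for λ = 6.
Step 2 — from the minimal polynomial, the factor (x − 6)^2 tells us the largest block for λ = 6 has size 2.
Step 3 — with total size 4, 2 blocks, and largest block 2, the block sizes (in nonincreasing order) are [2, 2].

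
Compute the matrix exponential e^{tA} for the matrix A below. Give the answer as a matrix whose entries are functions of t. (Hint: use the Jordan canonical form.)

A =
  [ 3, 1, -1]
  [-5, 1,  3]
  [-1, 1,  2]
e^{tA} =
  [-3*t^2*exp(2*t)/2 + t*exp(2*t) + exp(2*t), -t^2*exp(2*t)/2 + t*exp(2*t), t^2*exp(2*t) - t*exp(2*t)]
  [-3*t^2*exp(2*t)/2 - 5*t*exp(2*t), -t^2*exp(2*t)/2 - t*exp(2*t) + exp(2*t), t^2*exp(2*t) + 3*t*exp(2*t)]
  [-3*t^2*exp(2*t) - t*exp(2*t), -t^2*exp(2*t) + t*exp(2*t), 2*t^2*exp(2*t) + exp(2*t)]

Strategy: write A = P · J · P⁻¹ where J is a Jordan canonical form, so e^{tA} = P · e^{tJ} · P⁻¹, and e^{tJ} can be computed block-by-block.

A has Jordan form
J =
  [2, 1, 0]
  [0, 2, 1]
  [0, 0, 2]
(up to reordering of blocks).

Per-block formulas:
  For a 3×3 Jordan block J_3(2): exp(t · J_3(2)) = e^(2t)·(I + t·N + (t^2/2)·N^2), where N is the 3×3 nilpotent shift.

After assembling e^{tJ} and conjugating by P, we get:

e^{tA} =
  [-3*t^2*exp(2*t)/2 + t*exp(2*t) + exp(2*t), -t^2*exp(2*t)/2 + t*exp(2*t), t^2*exp(2*t) - t*exp(2*t)]
  [-3*t^2*exp(2*t)/2 - 5*t*exp(2*t), -t^2*exp(2*t)/2 - t*exp(2*t) + exp(2*t), t^2*exp(2*t) + 3*t*exp(2*t)]
  [-3*t^2*exp(2*t) - t*exp(2*t), -t^2*exp(2*t) + t*exp(2*t), 2*t^2*exp(2*t) + exp(2*t)]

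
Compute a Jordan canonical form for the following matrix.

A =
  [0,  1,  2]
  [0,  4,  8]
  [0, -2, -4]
J_2(0) ⊕ J_1(0)

The characteristic polynomial is
  det(x·I − A) = x^3

Eigenvalues and multiplicities (the geometric multiplicity of λ is n − rank(A − λI), which equals the number of Jordan blocks for λ):
  λ = 0: algebraic multiplicity = 3, geometric multiplicity = 2

Determining the block sizes for each eigenvalue:
  λ = 0: 2 blocks summing to 3 forces exactly one block of size 2 and the rest size 1 → block sizes [2, 1]

Assembling the blocks gives a Jordan form
J =
  [0, 1, 0]
  [0, 0, 0]
  [0, 0, 0]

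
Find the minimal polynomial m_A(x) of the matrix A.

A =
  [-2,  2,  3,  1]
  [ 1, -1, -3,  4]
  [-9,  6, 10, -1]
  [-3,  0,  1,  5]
x^3 - 9*x^2 + 27*x - 27

The characteristic polynomial is χ_A(x) = (x - 3)^4, so the eigenvalues are known. The minimal polynomial is
  m_A(x) = Π_λ (x − λ)^{k_λ}
where k_λ is the size of the *largest* Jordan block for λ (equivalently, the smallest k with (A − λI)^k v = 0 for every generalised eigenvector v of λ).

  λ = 3: largest Jordan block has size 3, contributing (x − 3)^3

So m_A(x) = (x - 3)^3 = x^3 - 9*x^2 + 27*x - 27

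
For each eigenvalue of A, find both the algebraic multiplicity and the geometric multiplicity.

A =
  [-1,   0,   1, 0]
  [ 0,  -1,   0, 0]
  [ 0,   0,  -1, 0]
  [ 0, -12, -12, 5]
λ = -1: alg = 3, geom = 2; λ = 5: alg = 1, geom = 1

Step 1 — factor the characteristic polynomial to read off the algebraic multiplicities:
  χ_A(x) = (x - 5)*(x + 1)^3

Step 2 — compute geometric multiplicities via the rank-nullity identity g(λ) = n − rank(A − λI):
  rank(A − (-1)·I) = 2, so dim ker(A − (-1)·I) = n − 2 = 2
  rank(A − (5)·I) = 3, so dim ker(A − (5)·I) = n − 3 = 1

Summary:
  λ = -1: algebraic multiplicity = 3, geometric multiplicity = 2
  λ = 5: algebraic multiplicity = 1, geometric multiplicity = 1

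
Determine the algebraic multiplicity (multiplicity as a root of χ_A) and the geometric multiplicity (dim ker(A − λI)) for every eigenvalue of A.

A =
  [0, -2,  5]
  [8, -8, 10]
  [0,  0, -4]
λ = -4: alg = 3, geom = 2

Step 1 — factor the characteristic polynomial to read off the algebraic multiplicities:
  χ_A(x) = (x + 4)^3

Step 2 — compute geometric multiplicities via the rank-nullity identity g(λ) = n − rank(A − λI):
  rank(A − (-4)·I) = 1, so dim ker(A − (-4)·I) = n − 1 = 2

Summary:
  λ = -4: algebraic multiplicity = 3, geometric multiplicity = 2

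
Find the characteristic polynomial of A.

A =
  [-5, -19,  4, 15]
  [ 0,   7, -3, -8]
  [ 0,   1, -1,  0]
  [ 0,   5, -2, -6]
x^4 + 5*x^3

Expanding det(x·I − A) (e.g. by cofactor expansion or by noting that A is similar to its Jordan form J, which has the same characteristic polynomial as A) gives
  χ_A(x) = x^4 + 5*x^3
which factors as x^3*(x + 5). The eigenvalues (with algebraic multiplicities) are λ = -5 with multiplicity 1, λ = 0 with multiplicity 3.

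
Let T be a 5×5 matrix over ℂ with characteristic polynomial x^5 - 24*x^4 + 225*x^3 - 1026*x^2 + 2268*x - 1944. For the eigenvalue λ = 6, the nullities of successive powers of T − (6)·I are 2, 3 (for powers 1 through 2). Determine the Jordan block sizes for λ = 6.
Block sizes for λ = 6: [2, 1]

From the dimensions of kernels of powers, the number of Jordan blocks of size at least j is d_j − d_{j−1} where d_j = dim ker(N^j) (with d_0 = 0). Computing the differences gives [2, 1].
The number of blocks of size exactly k is (#blocks of size ≥ k) − (#blocks of size ≥ k + 1), so the partition is: 1 block(s) of size 1, 1 block(s) of size 2.
In nonincreasing order the block sizes are [2, 1].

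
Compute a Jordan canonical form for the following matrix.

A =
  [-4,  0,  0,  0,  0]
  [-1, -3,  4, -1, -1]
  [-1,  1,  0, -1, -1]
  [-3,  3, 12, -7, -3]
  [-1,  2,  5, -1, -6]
J_3(-4) ⊕ J_1(-4) ⊕ J_1(-4)

The characteristic polynomial is
  det(x·I − A) = x^5 + 20*x^4 + 160*x^3 + 640*x^2 + 1280*x + 1024 = (x + 4)^5

Eigenvalues and multiplicities (the geometric multiplicity of λ is n − rank(A − λI), which equals the number of Jordan blocks for λ):
  λ = -4: algebraic multiplicity = 5, geometric multiplicity = 3

Determining the block sizes for each eigenvalue:
  λ = -4: with am = 5 and gm = 3, the partition is not yet determined (e.g. several partitions of 5 into 3 parts exist). Let N = A − (-4)·I. Computing rank(N^1) = 2, rank(N^2) = 1, rank(N^3) = 0; the number of blocks of size ≥ j is rank(N^{j−1}) − rank(N^j), giving [3, 1, 1]. So we have 1 block(s) of size 3, 2 block(s) of size 1 → block sizes [3, 1, 1]

Assembling the blocks gives a Jordan form
J =
  [-4,  1,  0,  0,  0]
  [ 0, -4,  1,  0,  0]
  [ 0,  0, -4,  0,  0]
  [ 0,  0,  0, -4,  0]
  [ 0,  0,  0,  0, -4]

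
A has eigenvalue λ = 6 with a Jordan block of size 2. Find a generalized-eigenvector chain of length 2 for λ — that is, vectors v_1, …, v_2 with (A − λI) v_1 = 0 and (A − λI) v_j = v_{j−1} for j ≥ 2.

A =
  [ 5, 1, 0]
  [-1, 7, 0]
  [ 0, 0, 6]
A Jordan chain for λ = 6 of length 2:
v_1 = (-1, -1, 0)ᵀ
v_2 = (1, 0, 0)ᵀ

Let N = A − (6)·I. We want v_2 with N^2 v_2 = 0 but N^1 v_2 ≠ 0; then v_{j-1} := N · v_j for j = 2, …, 2.

Pick v_2 = (1, 0, 0)ᵀ.
Then v_1 = N · v_2 = (-1, -1, 0)ᵀ.

Sanity check: (A − (6)·I) v_1 = (0, 0, 0)ᵀ = 0. ✓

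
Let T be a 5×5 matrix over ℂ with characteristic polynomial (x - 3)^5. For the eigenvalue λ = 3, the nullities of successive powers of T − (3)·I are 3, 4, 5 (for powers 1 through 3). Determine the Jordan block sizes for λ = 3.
Block sizes for λ = 3: [3, 1, 1]

From the dimensions of kernels of powers, the number of Jordan blocks of size at least j is d_j − d_{j−1} where d_j = dim ker(N^j) (with d_0 = 0). Computing the differences gives [3, 1, 1].
The number of blocks of size exactly k is (#blocks of size ≥ k) − (#blocks of size ≥ k + 1), so the partition is: 2 block(s) of size 1, 1 block(s) of size 3.
In nonincreasing order the block sizes are [3, 1, 1].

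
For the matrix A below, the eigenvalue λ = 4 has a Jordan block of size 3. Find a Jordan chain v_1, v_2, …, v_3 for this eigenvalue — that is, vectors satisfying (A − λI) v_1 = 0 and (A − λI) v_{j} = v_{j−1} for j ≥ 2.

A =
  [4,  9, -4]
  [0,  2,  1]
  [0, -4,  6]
A Jordan chain for λ = 4 of length 3:
v_1 = (-2, 0, 0)ᵀ
v_2 = (9, -2, -4)ᵀ
v_3 = (0, 1, 0)ᵀ

Let N = A − (4)·I. We want v_3 with N^3 v_3 = 0 but N^2 v_3 ≠ 0; then v_{j-1} := N · v_j for j = 3, …, 2.

Pick v_3 = (0, 1, 0)ᵀ.
Then v_2 = N · v_3 = (9, -2, -4)ᵀ.
Then v_1 = N · v_2 = (-2, 0, 0)ᵀ.

Sanity check: (A − (4)·I) v_1 = (0, 0, 0)ᵀ = 0. ✓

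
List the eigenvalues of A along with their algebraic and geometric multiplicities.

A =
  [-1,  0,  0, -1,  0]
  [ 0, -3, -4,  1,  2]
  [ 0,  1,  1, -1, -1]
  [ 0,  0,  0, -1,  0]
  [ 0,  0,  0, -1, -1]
λ = -1: alg = 5, geom = 3

Step 1 — factor the characteristic polynomial to read off the algebraic multiplicities:
  χ_A(x) = (x + 1)^5

Step 2 — compute geometric multiplicities via the rank-nullity identity g(λ) = n − rank(A − λI):
  rank(A − (-1)·I) = 2, so dim ker(A − (-1)·I) = n − 2 = 3

Summary:
  λ = -1: algebraic multiplicity = 5, geometric multiplicity = 3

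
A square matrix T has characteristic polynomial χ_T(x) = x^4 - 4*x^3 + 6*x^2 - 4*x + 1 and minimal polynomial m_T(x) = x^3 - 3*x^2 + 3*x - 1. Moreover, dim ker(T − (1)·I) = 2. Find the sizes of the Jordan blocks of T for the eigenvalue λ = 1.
Block sizes for λ = 1: [3, 1]

Step 1 — from the characteristic polynomial, algebraic multiplicity of λ = 1 is 4. From dim ker(T − (1)·I) = 2, there are exactly 2 Jordan blocks for λ = 1.
Step 2 — from the minimal polynomial, the factor (x − 1)^3 tells us the largest block for λ = 1 has size 3.
Step 3 — with total size 4, 2 blocks, and largest block 3, the block sizes (in nonincreasing order) are [3, 1].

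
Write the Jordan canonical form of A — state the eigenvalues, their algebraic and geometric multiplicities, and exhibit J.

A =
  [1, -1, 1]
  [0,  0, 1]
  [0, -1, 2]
J_2(1) ⊕ J_1(1)

The characteristic polynomial is
  det(x·I − A) = x^3 - 3*x^2 + 3*x - 1 = (x - 1)^3

Eigenvalues and multiplicities (the geometric multiplicity of λ is n − rank(A − λI), which equals the number of Jordan blocks for λ):
  λ = 1: algebraic multiplicity = 3, geometric multiplicity = 2

Determining the block sizes for each eigenvalue:
  λ = 1: 2 blocks summing to 3 forces exactly one block of size 2 and the rest size 1 → block sizes [2, 1]

Assembling the blocks gives a Jordan form
J =
  [1, 1, 0]
  [0, 1, 0]
  [0, 0, 1]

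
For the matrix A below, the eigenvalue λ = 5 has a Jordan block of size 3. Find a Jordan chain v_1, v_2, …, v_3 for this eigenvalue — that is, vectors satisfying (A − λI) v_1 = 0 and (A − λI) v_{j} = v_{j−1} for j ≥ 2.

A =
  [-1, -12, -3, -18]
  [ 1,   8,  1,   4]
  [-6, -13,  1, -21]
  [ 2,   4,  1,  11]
A Jordan chain for λ = 5 of length 3:
v_1 = (3, -1, 4, -1)ᵀ
v_2 = (6, -2, 7, -2)ᵀ
v_3 = (1, -1, 0, 0)ᵀ

Let N = A − (5)·I. We want v_3 with N^3 v_3 = 0 but N^2 v_3 ≠ 0; then v_{j-1} := N · v_j for j = 3, …, 2.

Pick v_3 = (1, -1, 0, 0)ᵀ.
Then v_2 = N · v_3 = (6, -2, 7, -2)ᵀ.
Then v_1 = N · v_2 = (3, -1, 4, -1)ᵀ.

Sanity check: (A − (5)·I) v_1 = (0, 0, 0, 0)ᵀ = 0. ✓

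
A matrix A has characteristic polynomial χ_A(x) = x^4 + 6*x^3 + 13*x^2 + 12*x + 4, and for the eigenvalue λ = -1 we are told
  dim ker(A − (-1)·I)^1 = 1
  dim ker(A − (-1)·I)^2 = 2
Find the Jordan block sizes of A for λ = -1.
Block sizes for λ = -1: [2]

From the dimensions of kernels of powers, the number of Jordan blocks of size at least j is d_j − d_{j−1} where d_j = dim ker(N^j) (with d_0 = 0). Computing the differences gives [1, 1].
The number of blocks of size exactly k is (#blocks of size ≥ k) − (#blocks of size ≥ k + 1), so the partition is: 1 block(s) of size 2.
In nonincreasing order the block sizes are [2].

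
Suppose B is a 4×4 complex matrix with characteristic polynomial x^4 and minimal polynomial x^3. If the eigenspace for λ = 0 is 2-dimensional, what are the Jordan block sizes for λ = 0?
Block sizes for λ = 0: [3, 1]

Step 1 — from the characteristic polynomial, algebraic multiplicity of λ = 0 is 4. From dim ker(B − (0)·I) = 2, there are exactly 2 Jordan blocks for λ = 0.
Step 2 — from the minimal polynomial, the factor (x − 0)^3 tells us the largest block for λ = 0 has size 3.
Step 3 — with total size 4, 2 blocks, and largest block 3, the block sizes (in nonincreasing order) are [3, 1].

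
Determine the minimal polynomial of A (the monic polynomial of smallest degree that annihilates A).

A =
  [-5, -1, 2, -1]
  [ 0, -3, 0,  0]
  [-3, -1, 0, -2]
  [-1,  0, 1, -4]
x^3 + 9*x^2 + 27*x + 27

The characteristic polynomial is χ_A(x) = (x + 3)^4, so the eigenvalues are known. The minimal polynomial is
  m_A(x) = Π_λ (x − λ)^{k_λ}
where k_λ is the size of the *largest* Jordan block for λ (equivalently, the smallest k with (A − λI)^k v = 0 for every generalised eigenvector v of λ).

  λ = -3: largest Jordan block has size 3, contributing (x + 3)^3

So m_A(x) = (x + 3)^3 = x^3 + 9*x^2 + 27*x + 27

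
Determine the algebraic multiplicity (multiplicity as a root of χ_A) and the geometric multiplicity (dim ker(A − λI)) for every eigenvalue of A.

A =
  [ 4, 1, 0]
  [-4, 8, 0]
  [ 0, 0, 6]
λ = 6: alg = 3, geom = 2

Step 1 — factor the characteristic polynomial to read off the algebraic multiplicities:
  χ_A(x) = (x - 6)^3

Step 2 — compute geometric multiplicities via the rank-nullity identity g(λ) = n − rank(A − λI):
  rank(A − (6)·I) = 1, so dim ker(A − (6)·I) = n − 1 = 2

Summary:
  λ = 6: algebraic multiplicity = 3, geometric multiplicity = 2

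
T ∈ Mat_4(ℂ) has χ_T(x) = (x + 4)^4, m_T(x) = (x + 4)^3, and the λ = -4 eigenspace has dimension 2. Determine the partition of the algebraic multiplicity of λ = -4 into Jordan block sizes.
Block sizes for λ = -4: [3, 1]

Step 1 — from the characteristic polynomial, algebraic multiplicity of λ = -4 is 4. From dim ker(T − (-4)·I) = 2, there are exactly 2 Jordan blocks for λ = -4.
Step 2 — from the minimal polynomial, the factor (x + 4)^3 tells us the largest block for λ = -4 has size 3.
Step 3 — with total size 4, 2 blocks, and largest block 3, the block sizes (in nonincreasing order) are [3, 1].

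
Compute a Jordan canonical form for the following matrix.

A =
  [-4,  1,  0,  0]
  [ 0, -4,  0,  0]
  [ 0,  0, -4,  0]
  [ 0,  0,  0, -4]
J_2(-4) ⊕ J_1(-4) ⊕ J_1(-4)

The characteristic polynomial is
  det(x·I − A) = x^4 + 16*x^3 + 96*x^2 + 256*x + 256 = (x + 4)^4

Eigenvalues and multiplicities (the geometric multiplicity of λ is n − rank(A − λI), which equals the number of Jordan blocks for λ):
  λ = -4: algebraic multiplicity = 4, geometric multiplicity = 3

Determining the block sizes for each eigenvalue:
  λ = -4: 3 blocks summing to 4 forces exactly one block of size 2 and the rest size 1 → block sizes [2, 1, 1]

Assembling the blocks gives a Jordan form
J =
  [-4,  1,  0,  0]
  [ 0, -4,  0,  0]
  [ 0,  0, -4,  0]
  [ 0,  0,  0, -4]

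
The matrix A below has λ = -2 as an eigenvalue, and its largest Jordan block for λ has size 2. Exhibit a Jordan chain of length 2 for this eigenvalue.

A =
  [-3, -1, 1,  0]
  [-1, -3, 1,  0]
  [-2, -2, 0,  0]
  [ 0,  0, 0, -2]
A Jordan chain for λ = -2 of length 2:
v_1 = (-1, -1, -2, 0)ᵀ
v_2 = (1, 0, 0, 0)ᵀ

Let N = A − (-2)·I. We want v_2 with N^2 v_2 = 0 but N^1 v_2 ≠ 0; then v_{j-1} := N · v_j for j = 2, …, 2.

Pick v_2 = (1, 0, 0, 0)ᵀ.
Then v_1 = N · v_2 = (-1, -1, -2, 0)ᵀ.

Sanity check: (A − (-2)·I) v_1 = (0, 0, 0, 0)ᵀ = 0. ✓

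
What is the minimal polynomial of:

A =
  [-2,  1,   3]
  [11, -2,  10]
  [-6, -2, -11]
x^3 + 15*x^2 + 75*x + 125

The characteristic polynomial is χ_A(x) = (x + 5)^3, so the eigenvalues are known. The minimal polynomial is
  m_A(x) = Π_λ (x − λ)^{k_λ}
where k_λ is the size of the *largest* Jordan block for λ (equivalently, the smallest k with (A − λI)^k v = 0 for every generalised eigenvector v of λ).

  λ = -5: largest Jordan block has size 3, contributing (x + 5)^3

So m_A(x) = (x + 5)^3 = x^3 + 15*x^2 + 75*x + 125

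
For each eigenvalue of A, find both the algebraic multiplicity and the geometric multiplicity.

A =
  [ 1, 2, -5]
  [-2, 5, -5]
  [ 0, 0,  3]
λ = 3: alg = 3, geom = 2

Step 1 — factor the characteristic polynomial to read off the algebraic multiplicities:
  χ_A(x) = (x - 3)^3

Step 2 — compute geometric multiplicities via the rank-nullity identity g(λ) = n − rank(A − λI):
  rank(A − (3)·I) = 1, so dim ker(A − (3)·I) = n − 1 = 2

Summary:
  λ = 3: algebraic multiplicity = 3, geometric multiplicity = 2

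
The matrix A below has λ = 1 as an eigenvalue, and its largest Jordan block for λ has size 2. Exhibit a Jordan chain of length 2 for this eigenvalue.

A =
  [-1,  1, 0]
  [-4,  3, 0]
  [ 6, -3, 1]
A Jordan chain for λ = 1 of length 2:
v_1 = (-2, -4, 6)ᵀ
v_2 = (1, 0, 0)ᵀ

Let N = A − (1)·I. We want v_2 with N^2 v_2 = 0 but N^1 v_2 ≠ 0; then v_{j-1} := N · v_j for j = 2, …, 2.

Pick v_2 = (1, 0, 0)ᵀ.
Then v_1 = N · v_2 = (-2, -4, 6)ᵀ.

Sanity check: (A − (1)·I) v_1 = (0, 0, 0)ᵀ = 0. ✓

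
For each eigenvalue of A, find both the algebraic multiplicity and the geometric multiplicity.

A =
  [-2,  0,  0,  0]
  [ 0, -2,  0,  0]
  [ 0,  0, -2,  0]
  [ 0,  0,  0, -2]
λ = -2: alg = 4, geom = 4

Step 1 — factor the characteristic polynomial to read off the algebraic multiplicities:
  χ_A(x) = (x + 2)^4

Step 2 — compute geometric multiplicities via the rank-nullity identity g(λ) = n − rank(A − λI):
  rank(A − (-2)·I) = 0, so dim ker(A − (-2)·I) = n − 0 = 4

Summary:
  λ = -2: algebraic multiplicity = 4, geometric multiplicity = 4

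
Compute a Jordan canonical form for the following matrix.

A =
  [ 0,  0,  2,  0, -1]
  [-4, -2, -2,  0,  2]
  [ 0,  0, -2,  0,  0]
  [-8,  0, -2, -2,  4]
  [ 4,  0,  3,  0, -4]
J_3(-2) ⊕ J_1(-2) ⊕ J_1(-2)

The characteristic polynomial is
  det(x·I − A) = x^5 + 10*x^4 + 40*x^3 + 80*x^2 + 80*x + 32 = (x + 2)^5

Eigenvalues and multiplicities (the geometric multiplicity of λ is n − rank(A − λI), which equals the number of Jordan blocks for λ):
  λ = -2: algebraic multiplicity = 5, geometric multiplicity = 3

Determining the block sizes for each eigenvalue:
  λ = -2: with am = 5 and gm = 3, the partition is not yet determined (e.g. several partitions of 5 into 3 parts exist). Let N = A − (-2)·I. Computing rank(N^1) = 2, rank(N^2) = 1, rank(N^3) = 0; the number of blocks of size ≥ j is rank(N^{j−1}) − rank(N^j), giving [3, 1, 1]. So we have 1 block(s) of size 3, 2 block(s) of size 1 → block sizes [3, 1, 1]

Assembling the blocks gives a Jordan form
J =
  [-2,  1,  0,  0,  0]
  [ 0, -2,  1,  0,  0]
  [ 0,  0, -2,  0,  0]
  [ 0,  0,  0, -2,  0]
  [ 0,  0,  0,  0, -2]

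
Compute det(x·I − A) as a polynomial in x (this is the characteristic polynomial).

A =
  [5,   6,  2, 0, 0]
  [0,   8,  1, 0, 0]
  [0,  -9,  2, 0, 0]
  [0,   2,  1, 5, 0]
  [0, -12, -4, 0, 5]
x^5 - 25*x^4 + 250*x^3 - 1250*x^2 + 3125*x - 3125

Expanding det(x·I − A) (e.g. by cofactor expansion or by noting that A is similar to its Jordan form J, which has the same characteristic polynomial as A) gives
  χ_A(x) = x^5 - 25*x^4 + 250*x^3 - 1250*x^2 + 3125*x - 3125
which factors as (x - 5)^5. The eigenvalues (with algebraic multiplicities) are λ = 5 with multiplicity 5.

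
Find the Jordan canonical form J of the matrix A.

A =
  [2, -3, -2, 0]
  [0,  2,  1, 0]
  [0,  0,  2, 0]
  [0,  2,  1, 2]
J_3(2) ⊕ J_1(2)

The characteristic polynomial is
  det(x·I − A) = x^4 - 8*x^3 + 24*x^2 - 32*x + 16 = (x - 2)^4

Eigenvalues and multiplicities (the geometric multiplicity of λ is n − rank(A − λI), which equals the number of Jordan blocks for λ):
  λ = 2: algebraic multiplicity = 4, geometric multiplicity = 2

Determining the block sizes for each eigenvalue:
  λ = 2: with am = 4 and gm = 2, the partition is not yet determined (e.g. several partitions of 4 into 2 parts exist). Let N = A − (2)·I. Computing rank(N^1) = 2, rank(N^2) = 1, rank(N^3) = 0; the number of blocks of size ≥ j is rank(N^{j−1}) − rank(N^j), giving [2, 1, 1]. So we have 1 block(s) of size 3, 1 block(s) of size 1 → block sizes [3, 1]

Assembling the blocks gives a Jordan form
J =
  [2, 1, 0, 0]
  [0, 2, 1, 0]
  [0, 0, 2, 0]
  [0, 0, 0, 2]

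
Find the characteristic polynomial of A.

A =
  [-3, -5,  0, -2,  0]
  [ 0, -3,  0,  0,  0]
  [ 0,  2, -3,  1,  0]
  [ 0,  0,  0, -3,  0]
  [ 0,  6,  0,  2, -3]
x^5 + 15*x^4 + 90*x^3 + 270*x^2 + 405*x + 243

Expanding det(x·I − A) (e.g. by cofactor expansion or by noting that A is similar to its Jordan form J, which has the same characteristic polynomial as A) gives
  χ_A(x) = x^5 + 15*x^4 + 90*x^3 + 270*x^2 + 405*x + 243
which factors as (x + 3)^5. The eigenvalues (with algebraic multiplicities) are λ = -3 with multiplicity 5.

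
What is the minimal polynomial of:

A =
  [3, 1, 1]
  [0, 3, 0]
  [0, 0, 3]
x^2 - 6*x + 9

The characteristic polynomial is χ_A(x) = (x - 3)^3, so the eigenvalues are known. The minimal polynomial is
  m_A(x) = Π_λ (x − λ)^{k_λ}
where k_λ is the size of the *largest* Jordan block for λ (equivalently, the smallest k with (A − λI)^k v = 0 for every generalised eigenvector v of λ).

  λ = 3: largest Jordan block has size 2, contributing (x − 3)^2

So m_A(x) = (x - 3)^2 = x^2 - 6*x + 9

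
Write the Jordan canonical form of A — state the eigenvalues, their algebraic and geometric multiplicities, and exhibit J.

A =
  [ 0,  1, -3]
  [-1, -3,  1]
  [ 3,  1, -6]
J_3(-3)

The characteristic polynomial is
  det(x·I − A) = x^3 + 9*x^2 + 27*x + 27 = (x + 3)^3

Eigenvalues and multiplicities (the geometric multiplicity of λ is n − rank(A − λI), which equals the number of Jordan blocks for λ):
  λ = -3: algebraic multiplicity = 3, geometric multiplicity = 1

Determining the block sizes for each eigenvalue:
  λ = -3: one block (gm = 1), so the single block has size am = 3 → block sizes [3]

Assembling the blocks gives a Jordan form
J =
  [-3,  1,  0]
  [ 0, -3,  1]
  [ 0,  0, -3]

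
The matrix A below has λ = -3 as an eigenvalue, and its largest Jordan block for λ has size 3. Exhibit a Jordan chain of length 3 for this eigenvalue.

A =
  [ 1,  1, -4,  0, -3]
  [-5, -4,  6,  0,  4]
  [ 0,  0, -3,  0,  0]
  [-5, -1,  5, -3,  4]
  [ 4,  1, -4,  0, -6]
A Jordan chain for λ = -3 of length 3:
v_1 = (-1, 1, 0, 1, -1)ᵀ
v_2 = (4, -5, 0, -5, 4)ᵀ
v_3 = (1, 0, 0, 0, 0)ᵀ

Let N = A − (-3)·I. We want v_3 with N^3 v_3 = 0 but N^2 v_3 ≠ 0; then v_{j-1} := N · v_j for j = 3, …, 2.

Pick v_3 = (1, 0, 0, 0, 0)ᵀ.
Then v_2 = N · v_3 = (4, -5, 0, -5, 4)ᵀ.
Then v_1 = N · v_2 = (-1, 1, 0, 1, -1)ᵀ.

Sanity check: (A − (-3)·I) v_1 = (0, 0, 0, 0, 0)ᵀ = 0. ✓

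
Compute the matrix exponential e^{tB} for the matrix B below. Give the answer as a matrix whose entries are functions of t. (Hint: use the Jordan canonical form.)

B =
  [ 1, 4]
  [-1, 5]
e^{tB} =
  [-2*t*exp(3*t) + exp(3*t), 4*t*exp(3*t)]
  [-t*exp(3*t), 2*t*exp(3*t) + exp(3*t)]

Strategy: write B = P · J · P⁻¹ where J is a Jordan canonical form, so e^{tB} = P · e^{tJ} · P⁻¹, and e^{tJ} can be computed block-by-block.

B has Jordan form
J =
  [3, 1]
  [0, 3]
(up to reordering of blocks).

Per-block formulas:
  For a 2×2 Jordan block J_2(3): exp(t · J_2(3)) = e^(3t)·(I + t·N), where N is the 2×2 nilpotent shift.

After assembling e^{tJ} and conjugating by P, we get:

e^{tB} =
  [-2*t*exp(3*t) + exp(3*t), 4*t*exp(3*t)]
  [-t*exp(3*t), 2*t*exp(3*t) + exp(3*t)]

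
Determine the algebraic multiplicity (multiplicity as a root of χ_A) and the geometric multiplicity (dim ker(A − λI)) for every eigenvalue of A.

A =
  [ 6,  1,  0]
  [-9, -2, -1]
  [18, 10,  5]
λ = 3: alg = 3, geom = 1

Step 1 — factor the characteristic polynomial to read off the algebraic multiplicities:
  χ_A(x) = (x - 3)^3

Step 2 — compute geometric multiplicities via the rank-nullity identity g(λ) = n − rank(A − λI):
  rank(A − (3)·I) = 2, so dim ker(A − (3)·I) = n − 2 = 1

Summary:
  λ = 3: algebraic multiplicity = 3, geometric multiplicity = 1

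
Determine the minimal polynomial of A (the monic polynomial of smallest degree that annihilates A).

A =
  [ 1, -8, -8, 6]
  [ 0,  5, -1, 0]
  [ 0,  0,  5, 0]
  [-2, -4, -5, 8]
x^3 - 14*x^2 + 65*x - 100

The characteristic polynomial is χ_A(x) = (x - 5)^3*(x - 4), so the eigenvalues are known. The minimal polynomial is
  m_A(x) = Π_λ (x − λ)^{k_λ}
where k_λ is the size of the *largest* Jordan block for λ (equivalently, the smallest k with (A − λI)^k v = 0 for every generalised eigenvector v of λ).

  λ = 4: largest Jordan block has size 1, contributing (x − 4)
  λ = 5: largest Jordan block has size 2, contributing (x − 5)^2

So m_A(x) = (x - 5)^2*(x - 4) = x^3 - 14*x^2 + 65*x - 100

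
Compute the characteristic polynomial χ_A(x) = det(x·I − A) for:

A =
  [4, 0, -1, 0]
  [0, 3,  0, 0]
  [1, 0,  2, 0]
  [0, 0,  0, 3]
x^4 - 12*x^3 + 54*x^2 - 108*x + 81

Expanding det(x·I − A) (e.g. by cofactor expansion or by noting that A is similar to its Jordan form J, which has the same characteristic polynomial as A) gives
  χ_A(x) = x^4 - 12*x^3 + 54*x^2 - 108*x + 81
which factors as (x - 3)^4. The eigenvalues (with algebraic multiplicities) are λ = 3 with multiplicity 4.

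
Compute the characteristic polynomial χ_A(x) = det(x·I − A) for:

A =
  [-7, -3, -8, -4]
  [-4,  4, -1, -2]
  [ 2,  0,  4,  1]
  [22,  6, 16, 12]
x^4 - 13*x^3 + 60*x^2 - 112*x + 64

Expanding det(x·I − A) (e.g. by cofactor expansion or by noting that A is similar to its Jordan form J, which has the same characteristic polynomial as A) gives
  χ_A(x) = x^4 - 13*x^3 + 60*x^2 - 112*x + 64
which factors as (x - 4)^3*(x - 1). The eigenvalues (with algebraic multiplicities) are λ = 1 with multiplicity 1, λ = 4 with multiplicity 3.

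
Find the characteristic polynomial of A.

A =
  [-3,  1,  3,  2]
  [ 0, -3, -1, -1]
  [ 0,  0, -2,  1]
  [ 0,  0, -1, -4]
x^4 + 12*x^3 + 54*x^2 + 108*x + 81

Expanding det(x·I − A) (e.g. by cofactor expansion or by noting that A is similar to its Jordan form J, which has the same characteristic polynomial as A) gives
  χ_A(x) = x^4 + 12*x^3 + 54*x^2 + 108*x + 81
which factors as (x + 3)^4. The eigenvalues (with algebraic multiplicities) are λ = -3 with multiplicity 4.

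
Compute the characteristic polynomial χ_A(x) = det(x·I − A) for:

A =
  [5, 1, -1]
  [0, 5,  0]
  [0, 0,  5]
x^3 - 15*x^2 + 75*x - 125

Expanding det(x·I − A) (e.g. by cofactor expansion or by noting that A is similar to its Jordan form J, which has the same characteristic polynomial as A) gives
  χ_A(x) = x^3 - 15*x^2 + 75*x - 125
which factors as (x - 5)^3. The eigenvalues (with algebraic multiplicities) are λ = 5 with multiplicity 3.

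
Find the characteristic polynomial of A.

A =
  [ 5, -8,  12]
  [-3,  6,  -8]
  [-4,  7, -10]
x^3 - x^2

Expanding det(x·I − A) (e.g. by cofactor expansion or by noting that A is similar to its Jordan form J, which has the same characteristic polynomial as A) gives
  χ_A(x) = x^3 - x^2
which factors as x^2*(x - 1). The eigenvalues (with algebraic multiplicities) are λ = 0 with multiplicity 2, λ = 1 with multiplicity 1.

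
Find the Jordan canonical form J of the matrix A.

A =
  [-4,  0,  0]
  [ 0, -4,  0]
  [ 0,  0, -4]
J_1(-4) ⊕ J_1(-4) ⊕ J_1(-4)

The characteristic polynomial is
  det(x·I − A) = x^3 + 12*x^2 + 48*x + 64 = (x + 4)^3

Eigenvalues and multiplicities (the geometric multiplicity of λ is n − rank(A − λI), which equals the number of Jordan blocks for λ):
  λ = -4: algebraic multiplicity = 3, geometric multiplicity = 3

Determining the block sizes for each eigenvalue:
  λ = -4: gm = am = 3, so every block has size 1 → block sizes [1, 1, 1]

Assembling the blocks gives a Jordan form
J =
  [-4,  0,  0]
  [ 0, -4,  0]
  [ 0,  0, -4]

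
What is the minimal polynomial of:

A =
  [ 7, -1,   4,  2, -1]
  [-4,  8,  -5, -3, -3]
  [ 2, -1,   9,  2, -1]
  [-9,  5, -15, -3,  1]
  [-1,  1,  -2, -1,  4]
x^3 - 15*x^2 + 75*x - 125

The characteristic polynomial is χ_A(x) = (x - 5)^5, so the eigenvalues are known. The minimal polynomial is
  m_A(x) = Π_λ (x − λ)^{k_λ}
where k_λ is the size of the *largest* Jordan block for λ (equivalently, the smallest k with (A − λI)^k v = 0 for every generalised eigenvector v of λ).

  λ = 5: largest Jordan block has size 3, contributing (x − 5)^3

So m_A(x) = (x - 5)^3 = x^3 - 15*x^2 + 75*x - 125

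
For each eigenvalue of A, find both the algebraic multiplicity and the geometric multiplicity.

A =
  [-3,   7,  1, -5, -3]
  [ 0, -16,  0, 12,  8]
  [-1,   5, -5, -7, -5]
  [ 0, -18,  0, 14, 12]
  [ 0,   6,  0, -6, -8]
λ = -4: alg = 4, geom = 3; λ = -2: alg = 1, geom = 1

Step 1 — factor the characteristic polynomial to read off the algebraic multiplicities:
  χ_A(x) = (x + 2)*(x + 4)^4

Step 2 — compute geometric multiplicities via the rank-nullity identity g(λ) = n − rank(A − λI):
  rank(A − (-4)·I) = 2, so dim ker(A − (-4)·I) = n − 2 = 3
  rank(A − (-2)·I) = 4, so dim ker(A − (-2)·I) = n − 4 = 1

Summary:
  λ = -4: algebraic multiplicity = 4, geometric multiplicity = 3
  λ = -2: algebraic multiplicity = 1, geometric multiplicity = 1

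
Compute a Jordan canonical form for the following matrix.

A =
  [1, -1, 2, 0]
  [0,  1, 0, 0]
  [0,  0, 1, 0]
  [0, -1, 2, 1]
J_2(1) ⊕ J_1(1) ⊕ J_1(1)

The characteristic polynomial is
  det(x·I − A) = x^4 - 4*x^3 + 6*x^2 - 4*x + 1 = (x - 1)^4

Eigenvalues and multiplicities (the geometric multiplicity of λ is n − rank(A − λI), which equals the number of Jordan blocks for λ):
  λ = 1: algebraic multiplicity = 4, geometric multiplicity = 3

Determining the block sizes for each eigenvalue:
  λ = 1: 3 blocks summing to 4 forces exactly one block of size 2 and the rest size 1 → block sizes [2, 1, 1]

Assembling the blocks gives a Jordan form
J =
  [1, 1, 0, 0]
  [0, 1, 0, 0]
  [0, 0, 1, 0]
  [0, 0, 0, 1]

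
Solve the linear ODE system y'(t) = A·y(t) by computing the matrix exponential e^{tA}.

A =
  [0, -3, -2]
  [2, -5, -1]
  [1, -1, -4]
e^{tA} =
  [t^2*exp(-3*t)/2 + 3*t*exp(-3*t) + exp(-3*t), -t^2*exp(-3*t)/2 - 3*t*exp(-3*t), -t^2*exp(-3*t)/2 - 2*t*exp(-3*t)]
  [t^2*exp(-3*t)/2 + 2*t*exp(-3*t), -t^2*exp(-3*t)/2 - 2*t*exp(-3*t) + exp(-3*t), -t^2*exp(-3*t)/2 - t*exp(-3*t)]
  [t*exp(-3*t), -t*exp(-3*t), -t*exp(-3*t) + exp(-3*t)]

Strategy: write A = P · J · P⁻¹ where J is a Jordan canonical form, so e^{tA} = P · e^{tJ} · P⁻¹, and e^{tJ} can be computed block-by-block.

A has Jordan form
J =
  [-3,  1,  0]
  [ 0, -3,  1]
  [ 0,  0, -3]
(up to reordering of blocks).

Per-block formulas:
  For a 3×3 Jordan block J_3(-3): exp(t · J_3(-3)) = e^(-3t)·(I + t·N + (t^2/2)·N^2), where N is the 3×3 nilpotent shift.

After assembling e^{tJ} and conjugating by P, we get:

e^{tA} =
  [t^2*exp(-3*t)/2 + 3*t*exp(-3*t) + exp(-3*t), -t^2*exp(-3*t)/2 - 3*t*exp(-3*t), -t^2*exp(-3*t)/2 - 2*t*exp(-3*t)]
  [t^2*exp(-3*t)/2 + 2*t*exp(-3*t), -t^2*exp(-3*t)/2 - 2*t*exp(-3*t) + exp(-3*t), -t^2*exp(-3*t)/2 - t*exp(-3*t)]
  [t*exp(-3*t), -t*exp(-3*t), -t*exp(-3*t) + exp(-3*t)]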